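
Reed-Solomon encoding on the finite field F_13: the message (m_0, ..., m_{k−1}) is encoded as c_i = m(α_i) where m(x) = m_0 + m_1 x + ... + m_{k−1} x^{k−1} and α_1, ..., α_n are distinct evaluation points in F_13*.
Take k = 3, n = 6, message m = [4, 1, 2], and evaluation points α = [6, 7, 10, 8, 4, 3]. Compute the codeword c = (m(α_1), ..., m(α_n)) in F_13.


c = [4, 5, 6, 10, 1, 12]

Message polynomial: m(x) = 4 + 1·x + 2·x^2 (mod 13).
For each evaluation point α_i, compute m(α_i) mod 13:
  α_1 = 6: Horner steps 2 → 0 → 4, so m(6) = 4.
  α_2 = 7: Horner steps 2 → 2 → 5, so m(7) = 5.
  α_3 = 10: Horner steps 2 → 8 → 6, so m(10) = 6.
  α_4 = 8: Horner steps 2 → 4 → 10, so m(8) = 10.
  α_5 = 4: Horner steps 2 → 9 → 1, so m(4) = 1.
  α_6 = 3: Horner steps 2 → 7 → 12, so m(3) = 12.
Codeword c = [4, 5, 6, 10, 1, 12] ∈ F_13^6.


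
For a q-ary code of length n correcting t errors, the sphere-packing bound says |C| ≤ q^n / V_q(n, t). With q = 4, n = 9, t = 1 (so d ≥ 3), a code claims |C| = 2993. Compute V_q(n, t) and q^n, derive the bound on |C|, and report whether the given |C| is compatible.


V_q(n, t) = 28, q^n = 262144, Hamming bound = 9362, |C| = 2993 ≤ bound (satisfied).

Step 1: Compute V_q(n, t) = Σ_{j=0}^1 C(n, j) (q−1)^j.
  j = 0: C(9,0)·(3)^0 = 1·1 = 1.
  j = 1: C(9,1)·(3)^1 = 9·3 = 27.
  V_q(n, t) = 1 + 27 = 28.
Step 2: q^n = 4^9 = 262144.
Step 3: Hamming bound ⌊q^n / V_q(n,t)⌋ = ⌊262144/28⌋ = 9362.
Step 4: Compare |C| = 2993 to 9362: satisfied.
The claimed |C| lies below the Hamming bound.


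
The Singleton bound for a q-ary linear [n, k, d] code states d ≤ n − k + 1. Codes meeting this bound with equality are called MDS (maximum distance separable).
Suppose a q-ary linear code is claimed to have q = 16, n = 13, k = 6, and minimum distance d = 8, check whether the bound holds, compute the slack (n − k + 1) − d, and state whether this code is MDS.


Singleton RHS = n − k + 1 = 8, slack = 0, bound satisfied, MDS.

Singleton bound: d ≤ n − k + 1.
Here n = 13, k = 6, so n − k + 1 = 8.
Given d = 8, check d ≤ 8: YES.
Slack = (n − k + 1) − d = 0.
The code is MDS (slack = 0).
Description: the claimed parameters are [13, 6, 8]_16; such a code would be MDS (meets Singleton bound).


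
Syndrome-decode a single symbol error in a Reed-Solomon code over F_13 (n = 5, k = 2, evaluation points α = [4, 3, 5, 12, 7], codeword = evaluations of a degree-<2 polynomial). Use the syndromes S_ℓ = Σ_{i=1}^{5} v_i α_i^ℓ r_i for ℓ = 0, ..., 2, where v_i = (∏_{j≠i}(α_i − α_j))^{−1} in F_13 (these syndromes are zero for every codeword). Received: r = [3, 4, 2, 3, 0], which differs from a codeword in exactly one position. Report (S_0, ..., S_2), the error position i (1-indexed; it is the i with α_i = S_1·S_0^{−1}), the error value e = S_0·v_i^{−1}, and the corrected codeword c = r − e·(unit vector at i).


S = (9, 4, 9), error at position 4, error magnitude e = 8, c = [3, 4, 2, 8, 0].

Step 1: column multipliers v_i = (∏_{j≠i}(α_i − α_j))^{−1} mod 13.
  i = 1 (α = 4): (4−3)(4−5)(4−12)(4−7) = 1·(−1)·(−8)·(−3) = −24 ≡ 2, so v_1 = 2^{−1} = 7 (mod 13).
  i = 2 (α = 3): (3−4)(3−5)(3−12)(3−7) = (−1)·(−2)·(−9)·(−4) = 72 ≡ 7, so v_2 = 7^{−1} = 2 (mod 13).
  i = 3 (α = 5): (5−4)(5−3)(5−12)(5−7) = 1·2·(−7)·(−2) = 28 ≡ 2, so v_3 = 2^{−1} = 7 (mod 13).
  i = 4 (α = 12): (12−4)(12−3)(12−5)(12−7) = 8·9·7·5 = 2520 ≡ 11, so v_4 = 11^{−1} = 6 (mod 13).
  i = 5 (α = 7): (7−4)(7−3)(7−5)(7−12) = 3·4·2·(−5) = −120 ≡ 10, so v_5 = 10^{−1} = 4 (mod 13).
  v = [7, 2, 7, 6, 4].
Step 2: syndromes of r = [3, 4, 2, 3, 0] (all sums mod 13).
  S_0 = Σ v_i r_i = 7·3 + 2·4 + 7·2 + 6·3 + 4·0 = 61 ≡ 9.
  S_1 = Σ v_i α_i r_i = 7·4·3 + 2·3·4 + 7·5·2 + 6·12·3 + 4·7·0 = 394 ≡ 4.
  α_i^2 mod 13 = [3, 9, 12, 1, 10].
  S_2 = Σ v_i α_i^2 r_i = 7·3·3 + 2·9·4 + 7·12·2 + 6·1·3 + 4·10·0 = 321 ≡ 9.
  S = (9, 4, 9) ≠ 0, so r is not a codeword (an error is present).
Step 3: locate the error. For a single error e at position i, S_ℓ = v_i·e·α_i^ℓ, so α_err = S_1/S_0.
  S_0^{−1} = 9^{−1} = 3 (mod 13), so α_err = 4·3 = 12 ≡ 12 = α_4. Error position i = 4.
  Consistency check: S_2/S_1 = 9·10 = 90 ≡ 12 = α_err ✓ (single-error assumption holds).
Step 4: error magnitude e = S_0/v_4 = S_0·∏_{j≠4}(α_4 − α_j) = 9·11 = 99 ≡ 8 (mod 13).
Step 5: correct position 4: c_4 = r_4 − e = 3 − 8 ≡ 8 (mod 13). Hence c = [3, 4, 2, 8, 0].
  Check: interpolating c through the α_i gives m(x) = 7 + 12·x (degree < 2) with m(α_i) = c_i for every i, so c is indeed a codeword.


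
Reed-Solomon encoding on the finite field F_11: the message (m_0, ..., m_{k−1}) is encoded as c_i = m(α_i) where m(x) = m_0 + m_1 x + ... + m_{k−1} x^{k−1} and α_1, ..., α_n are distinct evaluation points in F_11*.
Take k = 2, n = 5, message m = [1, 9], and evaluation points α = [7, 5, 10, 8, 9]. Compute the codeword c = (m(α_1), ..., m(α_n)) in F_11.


c = [9, 2, 3, 7, 5]

Message polynomial: m(x) = 1 + 9·x (mod 11).
For each evaluation point α_i, compute m(α_i) mod 11:
  α_1 = 7: Horner steps 9 → 9, so m(7) = 9.
  α_2 = 5: Horner steps 9 → 2, so m(5) = 2.
  α_3 = 10: Horner steps 9 → 3, so m(10) = 3.
  α_4 = 8: Horner steps 9 → 7, so m(8) = 7.
  α_5 = 9: Horner steps 9 → 5, so m(9) = 5.
Codeword c = [9, 2, 3, 7, 5] ∈ F_11^5.


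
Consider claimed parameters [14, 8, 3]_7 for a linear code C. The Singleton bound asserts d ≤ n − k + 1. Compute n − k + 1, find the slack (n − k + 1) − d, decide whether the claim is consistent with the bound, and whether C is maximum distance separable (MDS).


Singleton RHS = n − k + 1 = 7, slack = 4, bound satisfied, not MDS.

Singleton bound: d ≤ n − k + 1.
Here n = 14, k = 8, so n − k + 1 = 7.
Given d = 3, check d ≤ 7: YES.
Slack = (n − k + 1) − d = 4.
The code is NOT MDS (slack = 4 > 0).
Description: the claimed parameters are [14, 8, 3]_7; such a code would be non-MDS.


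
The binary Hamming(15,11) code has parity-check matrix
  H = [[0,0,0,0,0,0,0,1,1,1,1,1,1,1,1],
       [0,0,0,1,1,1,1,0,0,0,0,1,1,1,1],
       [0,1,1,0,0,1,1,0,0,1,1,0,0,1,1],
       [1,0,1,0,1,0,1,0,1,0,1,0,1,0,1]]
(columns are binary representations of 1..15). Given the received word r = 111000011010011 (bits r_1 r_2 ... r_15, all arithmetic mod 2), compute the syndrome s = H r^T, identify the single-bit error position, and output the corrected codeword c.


s = (1, 0, 1, 1)^T, error position = 11, corrected codeword c = 111000011000011

Compute s = H r^T mod 2 one row at a time:
  s_1 = 1 + 1 + 0 + 1 + 0 + 0 + 1 + 1 = 5 ≡ 1 (mod 2).
  s_2 = 0 + 0 + 0 + 0 + 0 + 0 + 1 + 1 = 2 ≡ 0 (mod 2).
  s_3 = 1 + 1 + 0 + 0 + 0 + 1 + 1 + 1 = 5 ≡ 1 (mod 2).
  s_4 = 1 + 1 + 0 + 0 + 1 + 1 + 0 + 1 = 5 ≡ 1 (mod 2).
s = (1, 0, 1, 1)^T — this equals column 11 of H (binary 1011), so error is at position 11.
Correct: flip bit 11 of r = 111000011010011 to get c = 111000011000011.


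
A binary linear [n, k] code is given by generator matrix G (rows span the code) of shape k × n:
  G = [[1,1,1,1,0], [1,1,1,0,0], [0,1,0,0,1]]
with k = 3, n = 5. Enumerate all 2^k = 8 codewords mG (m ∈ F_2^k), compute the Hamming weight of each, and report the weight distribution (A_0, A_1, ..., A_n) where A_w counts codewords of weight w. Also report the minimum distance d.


Weight distribution: A_0 = 1, A_1 = 1, A_2 = 1, A_3 = 3, A_4 = 2. Minimum distance d = 1.

Enumerate all 2^3 = 8 messages m ∈ F_2^3.
For each, compute codeword c = mG in F_2^5, then tally its weight.
  m = 000 → c = 00000, weight = 0.
  m = 100 → c = 11110, weight = 4.
  m = 010 → c = 11100, weight = 3.
  m = 110 → c = 00010, weight = 1.
  m = 001 → c = 01001, weight = 2.
  m = 101 → c = 10111, weight = 4.
  m = 011 → c = 10101, weight = 3.
  m = 111 → c = 01011, weight = 3.
Tally weights:
  weight 0: 1 codewords.
  weight 1: 1 codewords.
  weight 2: 1 codewords.
  weight 3: 3 codewords.
  weight 4: 2 codewords.
Minimum distance d = smallest w > 0 with A_w > 0 = 1.
Sanity: Σ A_w = 8 = 2^3 = 8 ✓.


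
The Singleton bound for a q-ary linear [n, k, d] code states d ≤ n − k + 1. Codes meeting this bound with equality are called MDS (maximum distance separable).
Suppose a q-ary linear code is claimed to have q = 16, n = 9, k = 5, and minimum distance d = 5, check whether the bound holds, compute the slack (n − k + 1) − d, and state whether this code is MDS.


Singleton RHS = n − k + 1 = 5, slack = 0, bound satisfied, MDS.

Singleton bound: d ≤ n − k + 1.
Here n = 9, k = 5, so n − k + 1 = 5.
Given d = 5, check d ≤ 5: YES.
Slack = (n − k + 1) − d = 0.
The code is MDS (slack = 0).
Description: the claimed parameters are [9, 5, 5]_16; such a code would be MDS (meets Singleton bound).


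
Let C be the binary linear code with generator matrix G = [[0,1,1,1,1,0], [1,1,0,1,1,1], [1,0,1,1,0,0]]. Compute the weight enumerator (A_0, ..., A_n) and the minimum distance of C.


Weight distribution: A_0 = 1, A_2 = 1, A_3 = 3, A_4 = 2, A_5 = 1. Minimum distance d = 2.

Enumerate all 2^3 = 8 messages m ∈ F_2^3.
For each, compute codeword c = mG in F_2^6, then tally its weight.
  m = 000 → c = 000000, weight = 0.
  m = 100 → c = 011110, weight = 4.
  m = 010 → c = 110111, weight = 5.
  m = 110 → c = 101001, weight = 3.
  m = 001 → c = 101100, weight = 3.
  m = 101 → c = 110010, weight = 3.
  m = 011 → c = 011011, weight = 4.
  m = 111 → c = 000101, weight = 2.
Tally weights:
  weight 0: 1 codewords.
  weight 2: 1 codewords.
  weight 3: 3 codewords.
  weight 4: 2 codewords.
  weight 5: 1 codewords.
Minimum distance d = smallest w > 0 with A_w > 0 = 2.
Sanity: Σ A_w = 8 = 2^3 = 8 ✓.


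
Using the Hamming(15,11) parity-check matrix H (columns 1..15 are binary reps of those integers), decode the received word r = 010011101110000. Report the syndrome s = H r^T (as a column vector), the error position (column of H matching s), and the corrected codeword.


s = (1, 1, 1, 0)^T, error position = 14, corrected codeword c = 010011101110010

Compute s = H r^T mod 2 one row at a time:
  s_1 = 0 + 1 + 1 + 1 + 0 + 0 + 0 + 0 = 3 ≡ 1 (mod 2).
  s_2 = 0 + 1 + 1 + 1 + 0 + 0 + 0 + 0 = 3 ≡ 1 (mod 2).
  s_3 = 1 + 0 + 1 + 1 + 1 + 1 + 0 + 0 = 5 ≡ 1 (mod 2).
  s_4 = 0 + 0 + 1 + 1 + 1 + 1 + 0 + 0 = 4 ≡ 0 (mod 2).
s = (1, 1, 1, 0)^T — this equals column 14 of H (binary 1110), so error is at position 14.
Correct: flip bit 14 of r = 010011101110000 to get c = 010011101110010.


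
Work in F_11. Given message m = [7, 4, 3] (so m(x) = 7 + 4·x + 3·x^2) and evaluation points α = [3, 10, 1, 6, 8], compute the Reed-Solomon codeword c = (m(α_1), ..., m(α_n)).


c = [2, 6, 3, 7, 0]

Message polynomial: m(x) = 7 + 4·x + 3·x^2 (mod 11).
For each evaluation point α_i, compute m(α_i) mod 11:
  α_1 = 3: Horner steps 3 → 2 → 2, so m(3) = 2.
  α_2 = 10: Horner steps 3 → 1 → 6, so m(10) = 6.
  α_3 = 1: Horner steps 3 → 7 → 3, so m(1) = 3.
  α_4 = 6: Horner steps 3 → 0 → 7, so m(6) = 7.
  α_5 = 8: Horner steps 3 → 6 → 0, so m(8) = 0.
Codeword c = [2, 6, 3, 7, 0] ∈ F_11^5.


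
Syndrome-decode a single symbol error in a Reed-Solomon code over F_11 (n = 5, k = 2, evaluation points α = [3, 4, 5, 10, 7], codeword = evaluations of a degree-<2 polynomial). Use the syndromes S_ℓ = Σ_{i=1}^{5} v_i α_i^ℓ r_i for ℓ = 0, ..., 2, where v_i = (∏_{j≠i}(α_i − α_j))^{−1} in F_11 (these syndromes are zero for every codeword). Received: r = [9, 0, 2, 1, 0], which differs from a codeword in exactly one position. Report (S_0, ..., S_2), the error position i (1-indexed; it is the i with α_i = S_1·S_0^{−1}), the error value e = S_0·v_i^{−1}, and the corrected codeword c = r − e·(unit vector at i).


S = (1, 7, 5), error at position 5, error magnitude e = 5, c = [9, 0, 2, 1, 6].

Step 1: column multipliers v_i = (∏_{j≠i}(α_i − α_j))^{−1} mod 11.
  i = 1 (α = 3): (3−4)(3−5)(3−10)(3−7) = (−1)·(−2)·(−7)·(−4) = 56 ≡ 1, so v_1 = 1^{−1} = 1 (mod 11).
  i = 2 (α = 4): (4−3)(4−5)(4−10)(4−7) = 1·(−1)·(−6)·(−3) = −18 ≡ 4, so v_2 = 4^{−1} = 3 (mod 11).
  i = 3 (α = 5): (5−3)(5−4)(5−10)(5−7) = 2·1·(−5)·(−2) = 20 ≡ 9, so v_3 = 9^{−1} = 5 (mod 11).
  i = 4 (α = 10): (10−3)(10−4)(10−5)(10−7) = 7·6·5·3 = 630 ≡ 3, so v_4 = 3^{−1} = 4 (mod 11).
  i = 5 (α = 7): (7−3)(7−4)(7−5)(7−10) = 4·3·2·(−3) = −72 ≡ 5, so v_5 = 5^{−1} = 9 (mod 11).
  v = [1, 3, 5, 4, 9].
Step 2: syndromes of r = [9, 0, 2, 1, 0] (all sums mod 11).
  S_0 = Σ v_i r_i = 1·9 + 3·0 + 5·2 + 4·1 + 9·0 = 23 ≡ 1.
  S_1 = Σ v_i α_i r_i = 1·3·9 + 3·4·0 + 5·5·2 + 4·10·1 + 9·7·0 = 117 ≡ 7.
  α_i^2 mod 11 = [9, 5, 3, 1, 5].
  S_2 = Σ v_i α_i^2 r_i = 1·9·9 + 3·5·0 + 5·3·2 + 4·1·1 + 9·5·0 = 115 ≡ 5.
  S = (1, 7, 5) ≠ 0, so r is not a codeword (an error is present).
Step 3: locate the error. For a single error e at position i, S_ℓ = v_i·e·α_i^ℓ, so α_err = S_1/S_0.
  S_0^{−1} = 1^{−1} = 1 (mod 11), so α_err = 7·1 = 7 ≡ 7 = α_5. Error position i = 5.
  Consistency check: S_2/S_1 = 5·8 = 40 ≡ 7 = α_err ✓ (single-error assumption holds).
Step 4: error magnitude e = S_0/v_5 = S_0·∏_{j≠5}(α_5 − α_j) = 1·5 = 5 ≡ 5 (mod 11).
Step 5: correct position 5: c_5 = r_5 − e = 0 − 5 ≡ 6 (mod 11). Hence c = [9, 0, 2, 1, 6].
  Check: interpolating c through the α_i gives m(x) = 3 + 2·x (degree < 2) with m(α_i) = c_i for every i, so c is indeed a codeword.


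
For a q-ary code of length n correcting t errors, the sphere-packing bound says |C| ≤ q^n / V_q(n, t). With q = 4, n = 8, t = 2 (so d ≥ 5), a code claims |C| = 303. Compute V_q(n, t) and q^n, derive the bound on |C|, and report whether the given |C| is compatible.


V_q(n, t) = 277, q^n = 65536, Hamming bound = 236, |C| = 303 > bound (violated).

Step 1: Compute V_q(n, t) = Σ_{j=0}^2 C(n, j) (q−1)^j.
  j = 0: C(8,0)·(3)^0 = 1·1 = 1.
  j = 1: C(8,1)·(3)^1 = 8·3 = 24.
  j = 2: C(8,2)·(3)^2 = 28·9 = 252.
  V_q(n, t) = 1 + 24 + 252 = 277.
Step 2: q^n = 4^8 = 65536.
Step 3: Hamming bound ⌊q^n / V_q(n,t)⌋ = ⌊65536/277⌋ = 236.
Step 4: Compare |C| = 303 to 236: violated.
The claimed |C| lies above the Hamming bound, so no 4-ary code of length 8 with d ≥ 5 can have 303 codewords.


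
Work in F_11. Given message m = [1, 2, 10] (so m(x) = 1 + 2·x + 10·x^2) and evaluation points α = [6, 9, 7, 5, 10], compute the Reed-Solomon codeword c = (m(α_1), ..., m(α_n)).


c = [10, 4, 10, 8, 9]

Message polynomial: m(x) = 1 + 2·x + 10·x^2 (mod 11).
For each evaluation point α_i, compute m(α_i) mod 11:
  α_1 = 6: Horner steps 10 → 7 → 10, so m(6) = 10.
  α_2 = 9: Horner steps 10 → 4 → 4, so m(9) = 4.
  α_3 = 7: Horner steps 10 → 6 → 10, so m(7) = 10.
  α_4 = 5: Horner steps 10 → 8 → 8, so m(5) = 8.
  α_5 = 10: Horner steps 10 → 3 → 9, so m(10) = 9.
Codeword c = [10, 4, 10, 8, 9] ∈ F_11^5.


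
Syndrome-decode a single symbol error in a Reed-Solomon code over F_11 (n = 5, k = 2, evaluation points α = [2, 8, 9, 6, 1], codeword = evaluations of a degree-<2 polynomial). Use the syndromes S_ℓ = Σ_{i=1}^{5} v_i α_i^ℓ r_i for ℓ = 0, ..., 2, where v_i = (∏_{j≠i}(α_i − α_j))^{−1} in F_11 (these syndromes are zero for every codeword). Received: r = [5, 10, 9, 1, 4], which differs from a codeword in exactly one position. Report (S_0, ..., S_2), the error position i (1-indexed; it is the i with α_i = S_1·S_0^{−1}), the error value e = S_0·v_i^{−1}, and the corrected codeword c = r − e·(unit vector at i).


S = (4, 4, 4), error at position 5, error magnitude e = 9, c = [5, 10, 9, 1, 6].

Step 1: column multipliers v_i = (∏_{j≠i}(α_i − α_j))^{−1} mod 11.
  i = 1 (α = 2): (2−8)(2−9)(2−6)(2−1) = (−6)·(−7)·(−4)·1 = −168 ≡ 8, so v_1 = 8^{−1} = 7 (mod 11).
  i = 2 (α = 8): (8−2)(8−9)(8−6)(8−1) = 6·(−1)·2·7 = −84 ≡ 4, so v_2 = 4^{−1} = 3 (mod 11).
  i = 3 (α = 9): (9−2)(9−8)(9−6)(9−1) = 7·1·3·8 = 168 ≡ 3, so v_3 = 3^{−1} = 4 (mod 11).
  i = 4 (α = 6): (6−2)(6−8)(6−9)(6−1) = 4·(−2)·(−3)·5 = 120 ≡ 10, so v_4 = 10^{−1} = 10 (mod 11).
  i = 5 (α = 1): (1−2)(1−8)(1−9)(1−6) = (−1)·(−7)·(−8)·(−5) = 280 ≡ 5, so v_5 = 5^{−1} = 9 (mod 11).
  v = [7, 3, 4, 10, 9].
Step 2: syndromes of r = [5, 10, 9, 1, 4] (all sums mod 11).
  S_0 = Σ v_i r_i = 7·5 + 3·10 + 4·9 + 10·1 + 9·4 = 147 ≡ 4.
  S_1 = Σ v_i α_i r_i = 7·2·5 + 3·8·10 + 4·9·9 + 10·6·1 + 9·1·4 = 730 ≡ 4.
  α_i^2 mod 11 = [4, 9, 4, 3, 1].
  S_2 = Σ v_i α_i^2 r_i = 7·4·5 + 3·9·10 + 4·4·9 + 10·3·1 + 9·1·4 = 620 ≡ 4.
  S = (4, 4, 4) ≠ 0, so r is not a codeword (an error is present).
Step 3: locate the error. For a single error e at position i, S_ℓ = v_i·e·α_i^ℓ, so α_err = S_1/S_0.
  S_0^{−1} = 4^{−1} = 3 (mod 11), so α_err = 4·3 = 12 ≡ 1 = α_5. Error position i = 5.
  Consistency check: S_2/S_1 = 4·3 = 12 ≡ 1 = α_err ✓ (single-error assumption holds).
Step 4: error magnitude e = S_0/v_5 = S_0·∏_{j≠5}(α_5 − α_j) = 4·5 = 20 ≡ 9 (mod 11).
Step 5: correct position 5: c_5 = r_5 − e = 4 − 9 ≡ 6 (mod 11). Hence c = [5, 10, 9, 1, 6].
  Check: interpolating c through the α_i gives m(x) = 7 + 10·x (degree < 2) with m(α_i) = c_i for every i, so c is indeed a codeword.


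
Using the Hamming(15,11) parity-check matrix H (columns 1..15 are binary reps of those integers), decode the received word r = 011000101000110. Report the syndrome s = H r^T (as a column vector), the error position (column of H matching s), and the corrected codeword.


s = (1, 1, 0, 0)^T, error position = 12, corrected codeword c = 011000101001110

Compute s = H r^T mod 2 one row at a time:
  s_1 = 0 + 1 + 0 + 0 + 0 + 1 + 1 + 0 = 3 ≡ 1 (mod 2).
  s_2 = 0 + 0 + 0 + 1 + 0 + 1 + 1 + 0 = 3 ≡ 1 (mod 2).
  s_3 = 1 + 1 + 0 + 1 + 0 + 0 + 1 + 0 = 4 ≡ 0 (mod 2).
  s_4 = 0 + 1 + 0 + 1 + 1 + 0 + 1 + 0 = 4 ≡ 0 (mod 2).
s = (1, 1, 0, 0)^T — this equals column 12 of H (binary 1100), so error is at position 12.
Correct: flip bit 12 of r = 011000101000110 to get c = 011000101001110.


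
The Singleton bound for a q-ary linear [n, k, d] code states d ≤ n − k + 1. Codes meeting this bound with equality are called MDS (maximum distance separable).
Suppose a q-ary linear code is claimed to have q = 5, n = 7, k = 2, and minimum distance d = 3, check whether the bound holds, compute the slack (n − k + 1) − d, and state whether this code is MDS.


Singleton RHS = n − k + 1 = 6, slack = 3, bound satisfied, not MDS.

Singleton bound: d ≤ n − k + 1.
Here n = 7, k = 2, so n − k + 1 = 6.
Given d = 3, check d ≤ 6: YES.
Slack = (n − k + 1) − d = 3.
The code is NOT MDS (slack = 3 > 0).
Description: the claimed parameters are [7, 2, 3]_5; such a code would be non-MDS.


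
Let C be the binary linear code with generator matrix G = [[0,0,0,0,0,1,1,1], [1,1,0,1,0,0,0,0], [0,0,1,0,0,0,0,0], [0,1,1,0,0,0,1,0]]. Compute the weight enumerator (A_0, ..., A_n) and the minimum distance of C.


Weight distribution: A_0 = 1, A_1 = 1, A_2 = 1, A_3 = 5, A_4 = 5, A_5 = 1, A_6 = 1, A_7 = 1. Minimum distance d = 1.

Enumerate all 2^4 = 16 messages m ∈ F_2^4.
For each, compute codeword c = mG in F_2^8, then tally its weight.
  m = 0000 → c = 00000000, weight = 0.
  m = 1000 → c = 00000111, weight = 3.
  m = 0100 → c = 11010000, weight = 3.
  m = 1100 → c = 11010111, weight = 6.
  m = 0010 → c = 00100000, weight = 1.
  m = 1010 → c = 00100111, weight = 4.
  m = 0110 → c = 11110000, weight = 4.
  m = 1110 → c = 11110111, weight = 7.
  m = 0001 → c = 01100010, weight = 3.
  m = 1001 → c = 01100101, weight = 4.
  m = 0101 → c = 10110010, weight = 4.
  m = 1101 → c = 10110101, weight = 5.
  m = 0011 → c = 01000010, weight = 2.
  m = 1011 → c = 01000101, weight = 3.
  m = 0111 → c = 10010010, weight = 3.
  m = 1111 → c = 10010101, weight = 4.
Tally weights:
  weight 0: 1 codewords.
  weight 1: 1 codewords.
  weight 2: 1 codewords.
  weight 3: 5 codewords.
  weight 4: 5 codewords.
  weight 5: 1 codewords.
  weight 6: 1 codewords.
  weight 7: 1 codewords.
Minimum distance d = smallest w > 0 with A_w > 0 = 1.
Sanity: Σ A_w = 16 = 2^4 = 16 ✓.


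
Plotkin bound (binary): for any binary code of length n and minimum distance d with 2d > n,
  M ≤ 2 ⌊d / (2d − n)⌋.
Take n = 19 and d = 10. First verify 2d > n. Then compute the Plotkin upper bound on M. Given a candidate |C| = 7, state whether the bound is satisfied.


Plotkin bound M ≤ 20; given |C| = 7 ≤ bound (satisfied).

Check applicability: 2d = 20, n = 19.
2d − n = 1 > 0, so Plotkin applies.
Compute d/(2d−n) = 10/1 ≈ 10.0000.
⌊d/(2d−n)⌋ = 10.
Plotkin bound: M ≤ 2·10 = 20.
Given |C| = 7, check: satisfied.
This |C| is below the Plotkin bound.


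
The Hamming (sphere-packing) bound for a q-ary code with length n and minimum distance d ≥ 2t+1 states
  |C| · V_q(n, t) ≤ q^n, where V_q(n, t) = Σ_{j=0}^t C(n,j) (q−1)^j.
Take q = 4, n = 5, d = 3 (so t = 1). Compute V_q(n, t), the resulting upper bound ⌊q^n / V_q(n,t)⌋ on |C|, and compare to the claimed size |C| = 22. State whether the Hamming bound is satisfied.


V_q(n, t) = 16, q^n = 1024, Hamming bound = 64, |C| = 22 ≤ bound (satisfied).

Step 1: Compute V_q(n, t) = Σ_{j=0}^1 C(n, j) (q−1)^j.
  j = 0: C(5,0)·(3)^0 = 1·1 = 1.
  j = 1: C(5,1)·(3)^1 = 5·3 = 15.
  V_q(n, t) = 1 + 15 = 16.
Step 2: q^n = 4^5 = 1024.
Step 3: Hamming bound ⌊q^n / V_q(n,t)⌋ = ⌊1024/16⌋ = 64.
Step 4: Compare |C| = 22 to 64: satisfied.
The claimed |C| lies below the Hamming bound.


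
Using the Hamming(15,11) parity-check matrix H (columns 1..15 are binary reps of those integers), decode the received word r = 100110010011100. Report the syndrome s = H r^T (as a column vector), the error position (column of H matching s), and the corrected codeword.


s = (0, 0, 1, 0)^T, error position = 2, corrected codeword c = 110110010011100

Compute s = H r^T mod 2 one row at a time:
  s_1 = 1 + 0 + 0 + 1 + 1 + 1 + 0 + 0 = 4 ≡ 0 (mod 2).
  s_2 = 1 + 1 + 0 + 0 + 1 + 1 + 0 + 0 = 4 ≡ 0 (mod 2).
  s_3 = 0 + 0 + 0 + 0 + 0 + 1 + 0 + 0 = 1 ≡ 1 (mod 2).
  s_4 = 1 + 0 + 1 + 0 + 0 + 1 + 1 + 0 = 4 ≡ 0 (mod 2).
s = (0, 0, 1, 0)^T — this equals column 2 of H (binary 0010), so error is at position 2.
Correct: flip bit 2 of r = 100110010011100 to get c = 110110010011100.


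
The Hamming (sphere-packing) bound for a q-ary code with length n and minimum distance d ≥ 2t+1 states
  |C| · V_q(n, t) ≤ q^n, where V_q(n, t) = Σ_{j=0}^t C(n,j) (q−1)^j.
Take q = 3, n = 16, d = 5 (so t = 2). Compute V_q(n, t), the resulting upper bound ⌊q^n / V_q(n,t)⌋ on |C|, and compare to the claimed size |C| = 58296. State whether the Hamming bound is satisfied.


V_q(n, t) = 513, q^n = 43046721, Hamming bound = 83911, |C| = 58296 ≤ bound (satisfied).

Step 1: Compute V_q(n, t) = Σ_{j=0}^2 C(n, j) (q−1)^j.
  j = 0: C(16,0)·(2)^0 = 1·1 = 1.
  j = 1: C(16,1)·(2)^1 = 16·2 = 32.
  j = 2: C(16,2)·(2)^2 = 120·4 = 480.
  V_q(n, t) = 1 + 32 + 480 = 513.
Step 2: q^n = 3^16 = 43046721.
Step 3: Hamming bound ⌊q^n / V_q(n,t)⌋ = ⌊43046721/513⌋ = 83911.
Step 4: Compare |C| = 58296 to 83911: satisfied.
The claimed |C| lies below the Hamming bound.


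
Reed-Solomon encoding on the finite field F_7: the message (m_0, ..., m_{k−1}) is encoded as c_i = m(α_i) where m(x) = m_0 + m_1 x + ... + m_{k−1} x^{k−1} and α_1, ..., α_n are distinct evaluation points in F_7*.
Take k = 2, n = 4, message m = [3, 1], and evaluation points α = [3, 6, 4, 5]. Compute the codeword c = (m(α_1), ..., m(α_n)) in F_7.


c = [6, 2, 0, 1]

Message polynomial: m(x) = 3 + 1·x (mod 7).
For each evaluation point α_i, compute m(α_i) mod 7:
  α_1 = 3: Horner steps 1 → 6, so m(3) = 6.
  α_2 = 6: Horner steps 1 → 2, so m(6) = 2.
  α_3 = 4: Horner steps 1 → 0, so m(4) = 0.
  α_4 = 5: Horner steps 1 → 1, so m(5) = 1.
Codeword c = [6, 2, 0, 1] ∈ F_7^4.


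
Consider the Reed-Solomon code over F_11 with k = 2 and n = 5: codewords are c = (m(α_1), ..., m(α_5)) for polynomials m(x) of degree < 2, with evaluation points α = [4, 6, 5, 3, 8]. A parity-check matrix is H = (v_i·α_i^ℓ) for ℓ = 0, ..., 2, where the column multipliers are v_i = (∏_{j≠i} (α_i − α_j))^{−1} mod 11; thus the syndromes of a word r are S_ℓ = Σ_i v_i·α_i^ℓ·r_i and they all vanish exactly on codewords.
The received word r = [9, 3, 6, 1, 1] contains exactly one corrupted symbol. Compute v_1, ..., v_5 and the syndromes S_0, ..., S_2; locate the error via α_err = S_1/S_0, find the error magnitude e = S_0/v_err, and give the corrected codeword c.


S = (7, 1, 8), error at position 5, error magnitude e = 4, c = [9, 3, 6, 1, 8].

Step 1: column multipliers v_i = (∏_{j≠i}(α_i − α_j))^{−1} mod 11.
  i = 1 (α = 4): (4−6)(4−5)(4−3)(4−8) = (−2)·(−1)·1·(−4) = −8 ≡ 3, so v_1 = 3^{−1} = 4 (mod 11).
  i = 2 (α = 6): (6−4)(6−5)(6−3)(6−8) = 2·1·3·(−2) = −12 ≡ 10, so v_2 = 10^{−1} = 10 (mod 11).
  i = 3 (α = 5): (5−4)(5−6)(5−3)(5−8) = 1·(−1)·2·(−3) = 6 ≡ 6, so v_3 = 6^{−1} = 2 (mod 11).
  i = 4 (α = 3): (3−4)(3−6)(3−5)(3−8) = (−1)·(−3)·(−2)·(−5) = 30 ≡ 8, so v_4 = 8^{−1} = 7 (mod 11).
  i = 5 (α = 8): (8−4)(8−6)(8−5)(8−3) = 4·2·3·5 = 120 ≡ 10, so v_5 = 10^{−1} = 10 (mod 11).
  v = [4, 10, 2, 7, 10].
Step 2: syndromes of r = [9, 3, 6, 1, 1] (all sums mod 11).
  S_0 = Σ v_i r_i = 4·9 + 10·3 + 2·6 + 7·1 + 10·1 = 95 ≡ 7.
  S_1 = Σ v_i α_i r_i = 4·4·9 + 10·6·3 + 2·5·6 + 7·3·1 + 10·8·1 = 485 ≡ 1.
  α_i^2 mod 11 = [5, 3, 3, 9, 9].
  S_2 = Σ v_i α_i^2 r_i = 4·5·9 + 10·3·3 + 2·3·6 + 7·9·1 + 10·9·1 = 459 ≡ 8.
  S = (7, 1, 8) ≠ 0, so r is not a codeword (an error is present).
Step 3: locate the error. For a single error e at position i, S_ℓ = v_i·e·α_i^ℓ, so α_err = S_1/S_0.
  S_0^{−1} = 7^{−1} = 8 (mod 11), so α_err = 1·8 = 8 ≡ 8 = α_5. Error position i = 5.
  Consistency check: S_2/S_1 = 8·1 = 8 ≡ 8 = α_err ✓ (single-error assumption holds).
Step 4: error magnitude e = S_0/v_5 = S_0·∏_{j≠5}(α_5 − α_j) = 7·10 = 70 ≡ 4 (mod 11).
Step 5: correct position 5: c_5 = r_5 − e = 1 − 4 ≡ 8 (mod 11). Hence c = [9, 3, 6, 1, 8].
  Check: interpolating c through the α_i gives m(x) = 10 + 8·x (degree < 2) with m(α_i) = c_i for every i, so c is indeed a codeword.


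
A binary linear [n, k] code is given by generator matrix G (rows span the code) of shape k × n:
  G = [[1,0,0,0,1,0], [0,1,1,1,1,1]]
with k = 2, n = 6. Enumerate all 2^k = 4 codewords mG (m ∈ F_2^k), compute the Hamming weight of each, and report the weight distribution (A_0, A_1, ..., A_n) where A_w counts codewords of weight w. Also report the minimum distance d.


Weight distribution: A_0 = 1, A_2 = 1, A_5 = 2. Minimum distance d = 2.

Enumerate all 2^2 = 4 messages m ∈ F_2^2.
For each, compute codeword c = mG in F_2^6, then tally its weight.
  m = 00 → c = 000000, weight = 0.
  m = 10 → c = 100010, weight = 2.
  m = 01 → c = 011111, weight = 5.
  m = 11 → c = 111101, weight = 5.
Tally weights:
  weight 0: 1 codewords.
  weight 2: 1 codewords.
  weight 5: 2 codewords.
Minimum distance d = smallest w > 0 with A_w > 0 = 2.
Sanity: Σ A_w = 4 = 2^2 = 4 ✓.


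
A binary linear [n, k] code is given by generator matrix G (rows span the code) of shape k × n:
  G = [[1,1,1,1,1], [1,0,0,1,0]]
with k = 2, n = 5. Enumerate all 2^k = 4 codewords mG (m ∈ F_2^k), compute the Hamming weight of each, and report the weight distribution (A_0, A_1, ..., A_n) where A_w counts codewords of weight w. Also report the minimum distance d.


Weight distribution: A_0 = 1, A_2 = 1, A_3 = 1, A_5 = 1. Minimum distance d = 2.

Enumerate all 2^2 = 4 messages m ∈ F_2^2.
For each, compute codeword c = mG in F_2^5, then tally its weight.
  m = 00 → c = 00000, weight = 0.
  m = 10 → c = 11111, weight = 5.
  m = 01 → c = 10010, weight = 2.
  m = 11 → c = 01101, weight = 3.
Tally weights:
  weight 0: 1 codewords.
  weight 2: 1 codewords.
  weight 3: 1 codewords.
  weight 5: 1 codewords.
Minimum distance d = smallest w > 0 with A_w > 0 = 2.
Sanity: Σ A_w = 4 = 2^2 = 4 ✓.


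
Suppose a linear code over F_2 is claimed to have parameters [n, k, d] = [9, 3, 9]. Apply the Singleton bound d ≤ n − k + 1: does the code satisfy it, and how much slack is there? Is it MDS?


Singleton RHS = n − k + 1 = 7, slack = -2, bound violated (no such code; not MDS).

Singleton bound: d ≤ n − k + 1.
Here n = 9, k = 3, so n − k + 1 = 7.
Given d = 9, check d ≤ 7: NO.
Slack = (n − k + 1) − d = -2.
The slack is negative: d = 9 exceeds n − k + 1 = 7 by 2, so the Singleton bound is violated and no linear [9, 3, 9]_2 code can exist. In particular it is not MDS (MDS requires d = n − k + 1 exactly).
Description: the claimed parameters are [9, 3, 9]_2; such a code would be impossible (violates the Singleton bound).


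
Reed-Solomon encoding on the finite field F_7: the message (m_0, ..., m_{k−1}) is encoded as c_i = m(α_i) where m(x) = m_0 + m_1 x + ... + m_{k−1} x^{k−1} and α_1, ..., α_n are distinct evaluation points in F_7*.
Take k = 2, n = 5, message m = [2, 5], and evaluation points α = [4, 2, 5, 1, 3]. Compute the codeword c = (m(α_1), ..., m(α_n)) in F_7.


c = [1, 5, 6, 0, 3]

Message polynomial: m(x) = 2 + 5·x (mod 7).
For each evaluation point α_i, compute m(α_i) mod 7:
  α_1 = 4: Horner steps 5 → 1, so m(4) = 1.
  α_2 = 2: Horner steps 5 → 5, so m(2) = 5.
  α_3 = 5: Horner steps 5 → 6, so m(5) = 6.
  α_4 = 1: Horner steps 5 → 0, so m(1) = 0.
  α_5 = 3: Horner steps 5 → 3, so m(3) = 3.
Codeword c = [1, 5, 6, 0, 3] ∈ F_7^5.


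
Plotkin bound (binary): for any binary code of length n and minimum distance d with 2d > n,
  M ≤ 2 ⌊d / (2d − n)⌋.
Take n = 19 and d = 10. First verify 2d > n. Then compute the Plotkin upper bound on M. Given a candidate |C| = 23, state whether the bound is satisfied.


Plotkin bound M ≤ 20; given |C| = 23 > bound (violated).

Check applicability: 2d = 20, n = 19.
2d − n = 1 > 0, so Plotkin applies.
Compute d/(2d−n) = 10/1 ≈ 10.0000.
⌊d/(2d−n)⌋ = 10.
Plotkin bound: M ≤ 2·10 = 20.
Given |C| = 23, check: VIOLATED.
This |C| is above the Plotkin bound, so no binary code with n = 19, d = 10 and 23 codewords exists.


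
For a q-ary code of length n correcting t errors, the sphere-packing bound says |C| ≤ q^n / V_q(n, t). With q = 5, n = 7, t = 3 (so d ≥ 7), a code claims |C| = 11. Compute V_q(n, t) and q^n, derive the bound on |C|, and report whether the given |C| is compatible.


V_q(n, t) = 2605, q^n = 78125, Hamming bound = 29, |C| = 11 ≤ bound (satisfied).

Step 1: Compute V_q(n, t) = Σ_{j=0}^3 C(n, j) (q−1)^j.
  j = 0: C(7,0)·(4)^0 = 1·1 = 1.
  j = 1: C(7,1)·(4)^1 = 7·4 = 28.
  j = 2: C(7,2)·(4)^2 = 21·16 = 336.
  j = 3: C(7,3)·(4)^3 = 35·64 = 2240.
  V_q(n, t) = 1 + 28 + 336 + 2240 = 2605.
Step 2: q^n = 5^7 = 78125.
Step 3: Hamming bound ⌊q^n / V_q(n,t)⌋ = ⌊78125/2605⌋ = 29.
Step 4: Compare |C| = 11 to 29: satisfied.
The claimed |C| lies below the Hamming bound.


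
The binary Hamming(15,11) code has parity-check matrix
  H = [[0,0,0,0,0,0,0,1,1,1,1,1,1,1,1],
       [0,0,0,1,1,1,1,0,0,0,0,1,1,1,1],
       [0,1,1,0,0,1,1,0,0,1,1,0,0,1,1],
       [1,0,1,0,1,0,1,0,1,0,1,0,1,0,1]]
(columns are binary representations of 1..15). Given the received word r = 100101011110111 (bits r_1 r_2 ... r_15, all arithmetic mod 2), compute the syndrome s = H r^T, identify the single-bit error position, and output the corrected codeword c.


s = (1, 1, 1, 1)^T, error position = 15, corrected codeword c = 100101011110110

Compute s = H r^T mod 2 one row at a time:
  s_1 = 1 + 1 + 1 + 1 + 0 + 1 + 1 + 1 = 7 ≡ 1 (mod 2).
  s_2 = 1 + 0 + 1 + 0 + 0 + 1 + 1 + 1 = 5 ≡ 1 (mod 2).
  s_3 = 0 + 0 + 1 + 0 + 1 + 1 + 1 + 1 = 5 ≡ 1 (mod 2).
  s_4 = 1 + 0 + 0 + 0 + 1 + 1 + 1 + 1 = 5 ≡ 1 (mod 2).
s = (1, 1, 1, 1)^T — this equals column 15 of H (binary 1111), so error is at position 15.
Correct: flip bit 15 of r = 100101011110111 to get c = 100101011110110.


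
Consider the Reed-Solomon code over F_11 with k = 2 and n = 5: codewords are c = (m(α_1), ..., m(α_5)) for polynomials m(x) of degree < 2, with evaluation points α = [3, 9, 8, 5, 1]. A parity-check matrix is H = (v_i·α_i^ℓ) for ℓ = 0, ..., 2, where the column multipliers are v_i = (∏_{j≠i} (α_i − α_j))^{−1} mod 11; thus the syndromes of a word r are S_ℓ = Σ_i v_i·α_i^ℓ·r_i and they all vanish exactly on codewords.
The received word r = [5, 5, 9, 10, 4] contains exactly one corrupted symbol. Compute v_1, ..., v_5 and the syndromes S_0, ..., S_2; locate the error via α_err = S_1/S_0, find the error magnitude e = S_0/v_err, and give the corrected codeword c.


S = (9, 5, 4), error at position 1, error magnitude e = 9, c = [7, 5, 9, 10, 4].

Step 1: column multipliers v_i = (∏_{j≠i}(α_i − α_j))^{−1} mod 11.
  i = 1 (α = 3): (3−9)(3−8)(3−5)(3−1) = (−6)·(−5)·(−2)·2 = −120 ≡ 1, so v_1 = 1^{−1} = 1 (mod 11).
  i = 2 (α = 9): (9−3)(9−8)(9−5)(9−1) = 6·1·4·8 = 192 ≡ 5, so v_2 = 5^{−1} = 9 (mod 11).
  i = 3 (α = 8): (8−3)(8−9)(8−5)(8−1) = 5·(−1)·3·7 = −105 ≡ 5, so v_3 = 5^{−1} = 9 (mod 11).
  i = 4 (α = 5): (5−3)(5−9)(5−8)(5−1) = 2·(−4)·(−3)·4 = 96 ≡ 8, so v_4 = 8^{−1} = 7 (mod 11).
  i = 5 (α = 1): (1−3)(1−9)(1−8)(1−5) = (−2)·(−8)·(−7)·(−4) = 448 ≡ 8, so v_5 = 8^{−1} = 7 (mod 11).
  v = [1, 9, 9, 7, 7].
Step 2: syndromes of r = [5, 5, 9, 10, 4] (all sums mod 11).
  S_0 = Σ v_i r_i = 1·5 + 9·5 + 9·9 + 7·10 + 7·4 = 229 ≡ 9.
  S_1 = Σ v_i α_i r_i = 1·3·5 + 9·9·5 + 9·8·9 + 7·5·10 + 7·1·4 = 1446 ≡ 5.
  α_i^2 mod 11 = [9, 4, 9, 3, 1].
  S_2 = Σ v_i α_i^2 r_i = 1·9·5 + 9·4·5 + 9·9·9 + 7·3·10 + 7·1·4 = 1192 ≡ 4.
  S = (9, 5, 4) ≠ 0, so r is not a codeword (an error is present).
Step 3: locate the error. For a single error e at position i, S_ℓ = v_i·e·α_i^ℓ, so α_err = S_1/S_0.
  S_0^{−1} = 9^{−1} = 5 (mod 11), so α_err = 5·5 = 25 ≡ 3 = α_1. Error position i = 1.
  Consistency check: S_2/S_1 = 4·9 = 36 ≡ 3 = α_err ✓ (single-error assumption holds).
Step 4: error magnitude e = S_0/v_1 = S_0·∏_{j≠1}(α_1 − α_j) = 9·1 = 9 ≡ 9 (mod 11).
Step 5: correct position 1: c_1 = r_1 − e = 5 − 9 ≡ 7 (mod 11). Hence c = [7, 5, 9, 10, 4].
  Check: interpolating c through the α_i gives m(x) = 8 + 7·x (degree < 2) with m(α_i) = c_i for every i, so c is indeed a codeword.


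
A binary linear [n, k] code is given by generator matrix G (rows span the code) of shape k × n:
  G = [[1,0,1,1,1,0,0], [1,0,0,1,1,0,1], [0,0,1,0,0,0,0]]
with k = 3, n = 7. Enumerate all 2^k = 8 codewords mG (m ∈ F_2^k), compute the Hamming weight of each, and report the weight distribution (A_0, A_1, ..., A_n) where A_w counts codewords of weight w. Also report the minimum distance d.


Weight distribution: A_0 = 1, A_1 = 2, A_2 = 1, A_3 = 1, A_4 = 2, A_5 = 1. Minimum distance d = 1.

Enumerate all 2^3 = 8 messages m ∈ F_2^3.
For each, compute codeword c = mG in F_2^7, then tally its weight.
  m = 000 → c = 0000000, weight = 0.
  m = 100 → c = 1011100, weight = 4.
  m = 010 → c = 1001101, weight = 4.
  m = 110 → c = 0010001, weight = 2.
  m = 001 → c = 0010000, weight = 1.
  m = 101 → c = 1001100, weight = 3.
  m = 011 → c = 1011101, weight = 5.
  m = 111 → c = 0000001, weight = 1.
Tally weights:
  weight 0: 1 codewords.
  weight 1: 2 codewords.
  weight 2: 1 codewords.
  weight 3: 1 codewords.
  weight 4: 2 codewords.
  weight 5: 1 codewords.
Minimum distance d = smallest w > 0 with A_w > 0 = 1.
Sanity: Σ A_w = 8 = 2^3 = 8 ✓.


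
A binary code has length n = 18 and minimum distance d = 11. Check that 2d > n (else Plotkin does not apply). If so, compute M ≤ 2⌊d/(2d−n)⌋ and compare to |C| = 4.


Plotkin bound M ≤ 4; given |C| = 4 ≤ bound (satisfied).

Check applicability: 2d = 22, n = 18.
2d − n = 4 > 0, so Plotkin applies.
Compute d/(2d−n) = 11/4 ≈ 2.7500.
⌊d/(2d−n)⌋ = 2.
Plotkin bound: M ≤ 2·2 = 4.
Given |C| = 4, check: satisfied.
This |C| is at the Plotkin bound.


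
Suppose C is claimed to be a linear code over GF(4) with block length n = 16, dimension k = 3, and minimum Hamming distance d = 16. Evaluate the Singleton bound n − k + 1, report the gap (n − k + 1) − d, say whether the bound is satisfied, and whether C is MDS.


Singleton RHS = n − k + 1 = 14, slack = -2, bound violated (no such code; not MDS).

Singleton bound: d ≤ n − k + 1.
Here n = 16, k = 3, so n − k + 1 = 14.
Given d = 16, check d ≤ 14: NO.
Slack = (n − k + 1) − d = -2.
The slack is negative: d = 16 exceeds n − k + 1 = 14 by 2, so the Singleton bound is violated and no linear [16, 3, 16]_4 code can exist. In particular it is not MDS (MDS requires d = n − k + 1 exactly).
Description: the claimed parameters are [16, 3, 16]_4; such a code would be impossible (violates the Singleton bound).


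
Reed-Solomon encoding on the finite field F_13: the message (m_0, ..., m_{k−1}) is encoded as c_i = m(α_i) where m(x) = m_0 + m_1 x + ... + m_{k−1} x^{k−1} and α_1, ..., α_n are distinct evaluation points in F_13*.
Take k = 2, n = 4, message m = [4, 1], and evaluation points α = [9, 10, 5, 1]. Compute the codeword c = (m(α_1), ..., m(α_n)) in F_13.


c = [0, 1, 9, 5]

Message polynomial: m(x) = 4 + 1·x (mod 13).
For each evaluation point α_i, compute m(α_i) mod 13:
  α_1 = 9: Horner steps 1 → 0, so m(9) = 0.
  α_2 = 10: Horner steps 1 → 1, so m(10) = 1.
  α_3 = 5: Horner steps 1 → 9, so m(5) = 9.
  α_4 = 1: Horner steps 1 → 5, so m(1) = 5.
Codeword c = [0, 1, 9, 5] ∈ F_13^4.


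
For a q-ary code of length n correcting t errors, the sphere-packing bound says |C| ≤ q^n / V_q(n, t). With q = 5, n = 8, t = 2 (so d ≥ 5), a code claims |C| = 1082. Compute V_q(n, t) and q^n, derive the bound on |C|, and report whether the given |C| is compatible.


V_q(n, t) = 481, q^n = 390625, Hamming bound = 812, |C| = 1082 > bound (violated).

Step 1: Compute V_q(n, t) = Σ_{j=0}^2 C(n, j) (q−1)^j.
  j = 0: C(8,0)·(4)^0 = 1·1 = 1.
  j = 1: C(8,1)·(4)^1 = 8·4 = 32.
  j = 2: C(8,2)·(4)^2 = 28·16 = 448.
  V_q(n, t) = 1 + 32 + 448 = 481.
Step 2: q^n = 5^8 = 390625.
Step 3: Hamming bound ⌊q^n / V_q(n,t)⌋ = ⌊390625/481⌋ = 812.
Step 4: Compare |C| = 1082 to 812: violated.
The claimed |C| lies above the Hamming bound, so no 5-ary code of length 8 with d ≥ 5 can have 1082 codewords.


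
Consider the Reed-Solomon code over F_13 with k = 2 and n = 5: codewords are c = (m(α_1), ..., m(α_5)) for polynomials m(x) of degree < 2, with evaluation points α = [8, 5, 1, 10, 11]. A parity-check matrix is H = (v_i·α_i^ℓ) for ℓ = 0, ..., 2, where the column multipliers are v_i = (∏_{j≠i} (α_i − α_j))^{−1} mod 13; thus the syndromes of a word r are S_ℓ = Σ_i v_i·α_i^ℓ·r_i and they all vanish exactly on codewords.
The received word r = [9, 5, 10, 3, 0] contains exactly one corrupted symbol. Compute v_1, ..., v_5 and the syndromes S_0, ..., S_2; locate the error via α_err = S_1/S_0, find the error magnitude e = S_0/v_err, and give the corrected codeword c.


S = (10, 10, 10), error at position 3, error magnitude e = 6, c = [9, 5, 4, 3, 0].

Step 1: column multipliers v_i = (∏_{j≠i}(α_i − α_j))^{−1} mod 13.
  i = 1 (α = 8): (8−5)(8−1)(8−10)(8−11) = 3·7·(−2)·(−3) = 126 ≡ 9, so v_1 = 9^{−1} = 3 (mod 13).
  i = 2 (α = 5): (5−8)(5−1)(5−10)(5−11) = (−3)·4·(−5)·(−6) = −360 ≡ 4, so v_2 = 4^{−1} = 10 (mod 13).
  i = 3 (α = 1): (1−8)(1−5)(1−10)(1−11) = (−7)·(−4)·(−9)·(−10) = 2520 ≡ 11, so v_3 = 11^{−1} = 6 (mod 13).
  i = 4 (α = 10): (10−8)(10−5)(10−1)(10−11) = 2·5·9·(−1) = −90 ≡ 1, so v_4 = 1^{−1} = 1 (mod 13).
  i = 5 (α = 11): (11−8)(11−5)(11−1)(11−10) = 3·6·10·1 = 180 ≡ 11, so v_5 = 11^{−1} = 6 (mod 13).
  v = [3, 10, 6, 1, 6].
Step 2: syndromes of r = [9, 5, 10, 3, 0] (all sums mod 13).
  S_0 = Σ v_i r_i = 3·9 + 10·5 + 6·10 + 1·3 + 6·0 = 140 ≡ 10.
  S_1 = Σ v_i α_i r_i = 3·8·9 + 10·5·5 + 6·1·10 + 1·10·3 + 6·11·0 = 556 ≡ 10.
  α_i^2 mod 13 = [12, 12, 1, 9, 4].
  S_2 = Σ v_i α_i^2 r_i = 3·12·9 + 10·12·5 + 6·1·10 + 1·9·3 + 6·4·0 = 1011 ≡ 10.
  S = (10, 10, 10) ≠ 0, so r is not a codeword (an error is present).
Step 3: locate the error. For a single error e at position i, S_ℓ = v_i·e·α_i^ℓ, so α_err = S_1/S_0.
  S_0^{−1} = 10^{−1} = 4 (mod 13), so α_err = 10·4 = 40 ≡ 1 = α_3. Error position i = 3.
  Consistency check: S_2/S_1 = 10·4 = 40 ≡ 1 = α_err ✓ (single-error assumption holds).
Step 4: error magnitude e = S_0/v_3 = S_0·∏_{j≠3}(α_3 − α_j) = 10·11 = 110 ≡ 6 (mod 13).
Step 5: correct position 3: c_3 = r_3 − e = 10 − 6 ≡ 4 (mod 13). Hence c = [9, 5, 4, 3, 0].
  Check: interpolating c through the α_i gives m(x) = 7 + 10·x (degree < 2) with m(α_i) = c_i for every i, so c is indeed a codeword.
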